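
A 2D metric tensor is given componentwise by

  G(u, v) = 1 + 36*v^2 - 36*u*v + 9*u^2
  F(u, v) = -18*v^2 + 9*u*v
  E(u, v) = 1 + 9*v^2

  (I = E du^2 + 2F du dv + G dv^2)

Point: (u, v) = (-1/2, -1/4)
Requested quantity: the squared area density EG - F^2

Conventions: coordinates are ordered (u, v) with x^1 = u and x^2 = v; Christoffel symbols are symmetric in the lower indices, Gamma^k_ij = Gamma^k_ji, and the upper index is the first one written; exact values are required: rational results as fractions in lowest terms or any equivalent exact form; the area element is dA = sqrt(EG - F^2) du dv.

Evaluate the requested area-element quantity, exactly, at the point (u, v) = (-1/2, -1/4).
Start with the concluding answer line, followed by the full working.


Answer: EG - F^2 = 25/16

E = 25/16, F = 0, G = 1; EG - F^2 = 25/16


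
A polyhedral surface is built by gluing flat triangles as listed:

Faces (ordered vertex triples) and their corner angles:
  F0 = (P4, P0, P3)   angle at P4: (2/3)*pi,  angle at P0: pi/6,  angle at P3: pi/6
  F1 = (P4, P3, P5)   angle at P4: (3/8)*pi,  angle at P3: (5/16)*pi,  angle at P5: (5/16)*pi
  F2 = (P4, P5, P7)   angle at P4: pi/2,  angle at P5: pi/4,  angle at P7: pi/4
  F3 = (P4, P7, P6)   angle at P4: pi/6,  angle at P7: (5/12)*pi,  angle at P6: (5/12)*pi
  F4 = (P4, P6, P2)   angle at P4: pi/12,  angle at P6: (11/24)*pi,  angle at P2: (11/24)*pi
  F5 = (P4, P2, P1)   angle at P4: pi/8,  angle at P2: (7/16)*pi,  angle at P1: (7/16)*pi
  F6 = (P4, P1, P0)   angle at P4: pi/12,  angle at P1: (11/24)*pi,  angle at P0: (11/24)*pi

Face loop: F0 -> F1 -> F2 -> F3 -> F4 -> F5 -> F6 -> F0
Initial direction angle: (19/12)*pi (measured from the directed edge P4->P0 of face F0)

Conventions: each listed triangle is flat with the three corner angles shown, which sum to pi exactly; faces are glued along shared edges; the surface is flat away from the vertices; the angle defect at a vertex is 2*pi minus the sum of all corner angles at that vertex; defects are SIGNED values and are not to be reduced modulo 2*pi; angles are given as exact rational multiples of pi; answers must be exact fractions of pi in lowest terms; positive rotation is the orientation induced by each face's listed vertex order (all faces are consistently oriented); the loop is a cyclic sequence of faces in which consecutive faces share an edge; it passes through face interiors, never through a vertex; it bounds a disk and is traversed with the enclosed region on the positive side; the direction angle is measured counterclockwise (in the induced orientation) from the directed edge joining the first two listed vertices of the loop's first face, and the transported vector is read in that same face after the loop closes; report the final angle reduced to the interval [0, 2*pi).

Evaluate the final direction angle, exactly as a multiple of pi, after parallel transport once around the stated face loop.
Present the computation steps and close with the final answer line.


enclosed vertex P4: corner angles sum to 2*pi, defect = 2*pi - 2*pi = 0
holonomy = initial angle + sum of enclosed defects (mod 2*pi), positive in the induced orientation
final angle = (19/12)*pi + 0 = (19/12)*pi (mod 2*pi)

Answer: final direction angle = (19/12)*pi


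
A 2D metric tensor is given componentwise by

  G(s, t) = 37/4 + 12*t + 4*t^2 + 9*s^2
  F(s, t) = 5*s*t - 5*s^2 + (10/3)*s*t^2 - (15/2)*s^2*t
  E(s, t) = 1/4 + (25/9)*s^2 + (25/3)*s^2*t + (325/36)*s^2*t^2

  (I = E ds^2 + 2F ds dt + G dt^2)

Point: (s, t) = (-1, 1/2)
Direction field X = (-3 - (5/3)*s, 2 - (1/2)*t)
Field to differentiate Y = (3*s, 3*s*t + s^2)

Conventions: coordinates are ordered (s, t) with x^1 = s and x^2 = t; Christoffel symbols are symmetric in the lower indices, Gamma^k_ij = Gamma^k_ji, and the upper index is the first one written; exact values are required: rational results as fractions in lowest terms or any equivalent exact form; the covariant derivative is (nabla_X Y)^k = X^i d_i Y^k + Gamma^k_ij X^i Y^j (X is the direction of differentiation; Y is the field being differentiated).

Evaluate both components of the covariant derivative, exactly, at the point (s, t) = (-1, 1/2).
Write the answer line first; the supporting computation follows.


Answer: (nabla_X Y)^s = -63211/5082, (nabla_X Y)^t = -162821/30492

E = 1361/144, F = -145/12, G = 101/4 at the point
E_s = -1325/72, E_t = 625/36, F_s = 125/6, F_t = -95/6, G_s = -18, G_t = 16
EG - F^2 = 5929/64;  g^inv = (64/5929) * [[101/4, 145/12], [145/12, 1361/144]]
first-kind symbols [ij,l] = (1/2)(d_i g_jl + d_j g_il - d_l g_ij): [ss,s] = E_s/2 = -1325/144, [ss,t] = F_s - E_t/2 = 875/72, [st,s] = E_t/2 = 625/72, [st,t] = G_s/2 = -9, [tt,s] = F_t - G_s/2 = -41/6, [tt,t] = G_t/2 = 8
Gamma^s_ij = (G*[ij,s] - F*[ij,t])/(EG - F^2), Gamma^t_ij = (E*[ij,t] - F*[ij,s])/(EG - F^2)
Gamma_sss = -147725/160083, Gamma_sst = 63610/53361, Gamma_stt = -4856/5929, Gamma_tss = 38125/960498, Gamma_tst = 34262/160083, Gamma_ttt = -1336/17787
X = (-4/3, 7/4), Y = (-3, -1/2) at the point


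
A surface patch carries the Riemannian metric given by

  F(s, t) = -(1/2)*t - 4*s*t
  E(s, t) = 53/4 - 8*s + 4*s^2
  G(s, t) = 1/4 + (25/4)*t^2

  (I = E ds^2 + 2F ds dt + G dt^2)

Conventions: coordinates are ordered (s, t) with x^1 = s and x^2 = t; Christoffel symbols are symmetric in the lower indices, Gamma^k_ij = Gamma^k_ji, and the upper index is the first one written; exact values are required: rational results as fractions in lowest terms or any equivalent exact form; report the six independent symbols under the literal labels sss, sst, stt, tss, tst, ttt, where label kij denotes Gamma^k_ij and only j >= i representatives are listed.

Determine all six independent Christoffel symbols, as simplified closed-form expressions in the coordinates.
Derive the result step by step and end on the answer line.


E = 53/4 - 8*s + 4*s^2; F = -(1/2)*t - 4*s*t; G = 1/4 + (25/4)*t^2
Gamma^k_ij = (1/2) g^{kl} (d_i g_jl + d_j g_il - d_l g_ij), with g^inv = (1/(EG-F^2)) [[G, -F], [-F, E]]
first partials: E_s = -8 + 8*s, E_t = 0, F_s = -4*t, F_t = -1/2 - 4*s, G_s = 0, G_t = (25/2)*t
D = EG - F^2 = 53/16 - 2*s + (1321/16)*t^2 + s^2 - 54*s*t^2 + 9*s^2*t^2
expanded: Gamma^s_ss = (G E_s - 2F F_s + F E_t)/(2D), Gamma^s_st = (G E_t - F G_s)/(2D), Gamma^s_tt = (2G F_t - G G_s - F G_t)/(2D), Gamma^t_ss = (2E F_s - E E_t - F E_s)/(2D), Gamma^t_st = (E G_s - F E_t)/(2D), Gamma^t_tt = (E G_t - 2F F_t + F G_s)/(2D); substitute and cancel common factors

Answer: Gamma_sss = (144*s*t^2 + 16*s - 432*t^2 - 16)/(144*s^2*t^2 + 16*s^2 - 864*s*t^2 - 32*s + 1321*t^2 + 53), Gamma_sst = 0, Gamma_stt = (-16*s - 2)/(144*s^2*t^2 + 16*s^2 - 864*s*t^2 - 32*s + 1321*t^2 + 53), Gamma_tss = (288*s*t - 880*t)/(144*s^2*t^2 + 16*s^2 - 864*s*t^2 - 32*s + 1321*t^2 + 53), Gamma_tst = 0, Gamma_ttt = (144*s^2*t - 864*s*t + 1321*t)/(144*s^2*t^2 + 16*s^2 - 864*s*t^2 - 32*s + 1321*t^2 + 53)


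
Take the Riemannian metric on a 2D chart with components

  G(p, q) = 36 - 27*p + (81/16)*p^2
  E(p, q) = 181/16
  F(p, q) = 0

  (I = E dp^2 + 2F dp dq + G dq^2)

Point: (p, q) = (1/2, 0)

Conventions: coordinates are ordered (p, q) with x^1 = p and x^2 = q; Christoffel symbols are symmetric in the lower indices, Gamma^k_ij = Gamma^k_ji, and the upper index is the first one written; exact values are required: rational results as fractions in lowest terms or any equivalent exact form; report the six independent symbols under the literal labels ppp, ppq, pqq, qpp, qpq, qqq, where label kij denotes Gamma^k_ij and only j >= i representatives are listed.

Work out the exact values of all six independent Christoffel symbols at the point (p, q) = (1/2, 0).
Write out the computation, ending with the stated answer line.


E = 181/16, F = 0, G = 1521/64 at the point
E_p = 0, E_q = 0, F_p = 0, F_q = 0, G_p = -351/16, G_q = 0
EG - F^2 = 275301/1024;  g^inv = (1024/275301) * [[1521/64, 0], [0, 181/16]]
first-kind symbols [ij,l] = (1/2)(d_i g_jl + d_j g_il - d_l g_ij): [pp,p] = E_p/2 = 0, [pp,q] = F_p - E_q/2 = 0, [pq,p] = E_q/2 = 0, [pq,q] = G_p/2 = -351/32, [qq,p] = F_q - G_p/2 = 351/32, [qq,q] = G_q/2 = 0
Gamma^p_ij = (G*[ij,p] - F*[ij,q])/(EG - F^2), Gamma^q_ij = (E*[ij,q] - F*[ij,p])/(EG - F^2)

Answer: Gamma_ppp = 0, Gamma_ppq = 0, Gamma_pqq = 351/362, Gamma_qpp = 0, Gamma_qpq = -6/13, Gamma_qqq = 0


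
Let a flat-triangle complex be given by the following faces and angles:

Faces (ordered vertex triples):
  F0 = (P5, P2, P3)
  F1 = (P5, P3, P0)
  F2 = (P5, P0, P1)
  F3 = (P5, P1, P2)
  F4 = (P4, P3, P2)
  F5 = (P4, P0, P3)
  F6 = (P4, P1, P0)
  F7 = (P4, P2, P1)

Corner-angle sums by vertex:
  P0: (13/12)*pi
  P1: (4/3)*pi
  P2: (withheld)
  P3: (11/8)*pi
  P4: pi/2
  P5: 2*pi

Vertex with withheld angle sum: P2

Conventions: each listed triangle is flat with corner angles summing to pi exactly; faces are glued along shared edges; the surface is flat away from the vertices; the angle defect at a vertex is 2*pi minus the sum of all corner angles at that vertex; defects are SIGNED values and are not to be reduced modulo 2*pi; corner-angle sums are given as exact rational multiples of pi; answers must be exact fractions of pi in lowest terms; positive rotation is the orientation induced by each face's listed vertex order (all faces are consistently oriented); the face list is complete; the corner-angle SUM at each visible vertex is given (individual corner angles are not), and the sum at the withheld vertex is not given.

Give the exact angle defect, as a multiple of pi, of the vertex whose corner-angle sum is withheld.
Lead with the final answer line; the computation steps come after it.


Answer: defect(P2) = (7/24)*pi

V = 6, E = 12, F = 8; chi = V - E + F = 2
Gauss-Bonnet: total defect = 2*pi*chi = 4*pi; visible defects sum to (89/24)*pi


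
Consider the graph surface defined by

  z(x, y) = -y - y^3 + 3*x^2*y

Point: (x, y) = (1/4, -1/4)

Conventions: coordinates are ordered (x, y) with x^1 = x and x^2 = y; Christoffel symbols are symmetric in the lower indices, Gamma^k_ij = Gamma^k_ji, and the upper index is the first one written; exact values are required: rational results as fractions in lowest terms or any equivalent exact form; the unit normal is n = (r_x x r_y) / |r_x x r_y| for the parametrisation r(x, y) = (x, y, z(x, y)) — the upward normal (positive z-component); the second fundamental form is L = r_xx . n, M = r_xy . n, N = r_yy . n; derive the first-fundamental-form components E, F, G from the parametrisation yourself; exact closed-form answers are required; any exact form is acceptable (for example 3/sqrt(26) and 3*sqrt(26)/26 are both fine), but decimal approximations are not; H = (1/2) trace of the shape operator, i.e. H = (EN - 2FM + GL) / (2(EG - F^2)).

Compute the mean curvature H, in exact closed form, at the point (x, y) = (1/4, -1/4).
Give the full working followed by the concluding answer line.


z_x = -3/8, z_y = -1, z_xx = -3/2, z_xy = 3/2, z_yy = 3/2
E = 73/64, F = 3/8, G = 2; answer radicand W^2 = 137/64
unnormalised second-form numerators: l = -3/2, m = 3/2, n = 3/2; L = l/sqrt(137/64), and similarly M = m/sqrt(W^2), N = n/sqrt(W^2)
H = (E*n - 2*F*m + G*l) / (2*(EG - F^2)*sqrt(W^2)); E*n - 2*F*m + G*l = -309/128, EG - F^2 = 137/64, so H = (-309/548)/sqrt(137/64)

Answer: H = -618*sqrt(137)/18769


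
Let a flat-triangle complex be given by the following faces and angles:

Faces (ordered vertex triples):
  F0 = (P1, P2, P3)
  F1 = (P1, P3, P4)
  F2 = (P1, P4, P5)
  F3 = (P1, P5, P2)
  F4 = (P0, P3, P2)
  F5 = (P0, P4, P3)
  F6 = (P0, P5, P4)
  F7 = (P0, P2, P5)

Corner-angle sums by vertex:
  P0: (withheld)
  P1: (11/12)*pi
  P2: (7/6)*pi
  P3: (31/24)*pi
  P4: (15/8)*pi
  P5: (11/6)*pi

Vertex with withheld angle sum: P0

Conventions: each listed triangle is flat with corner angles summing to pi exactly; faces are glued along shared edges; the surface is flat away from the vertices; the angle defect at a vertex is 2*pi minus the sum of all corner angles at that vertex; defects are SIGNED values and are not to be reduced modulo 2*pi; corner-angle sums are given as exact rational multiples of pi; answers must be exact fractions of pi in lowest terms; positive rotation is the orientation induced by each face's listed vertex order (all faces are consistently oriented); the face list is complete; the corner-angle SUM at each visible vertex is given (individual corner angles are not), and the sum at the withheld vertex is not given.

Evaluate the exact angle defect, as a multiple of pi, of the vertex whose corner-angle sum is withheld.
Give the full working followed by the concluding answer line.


V = 6, E = 12, F = 8; chi = V - E + F = 2
Gauss-Bonnet: total defect = 2*pi*chi = 4*pi; visible defects sum to (35/12)*pi

Answer: defect(P0) = (13/12)*pi


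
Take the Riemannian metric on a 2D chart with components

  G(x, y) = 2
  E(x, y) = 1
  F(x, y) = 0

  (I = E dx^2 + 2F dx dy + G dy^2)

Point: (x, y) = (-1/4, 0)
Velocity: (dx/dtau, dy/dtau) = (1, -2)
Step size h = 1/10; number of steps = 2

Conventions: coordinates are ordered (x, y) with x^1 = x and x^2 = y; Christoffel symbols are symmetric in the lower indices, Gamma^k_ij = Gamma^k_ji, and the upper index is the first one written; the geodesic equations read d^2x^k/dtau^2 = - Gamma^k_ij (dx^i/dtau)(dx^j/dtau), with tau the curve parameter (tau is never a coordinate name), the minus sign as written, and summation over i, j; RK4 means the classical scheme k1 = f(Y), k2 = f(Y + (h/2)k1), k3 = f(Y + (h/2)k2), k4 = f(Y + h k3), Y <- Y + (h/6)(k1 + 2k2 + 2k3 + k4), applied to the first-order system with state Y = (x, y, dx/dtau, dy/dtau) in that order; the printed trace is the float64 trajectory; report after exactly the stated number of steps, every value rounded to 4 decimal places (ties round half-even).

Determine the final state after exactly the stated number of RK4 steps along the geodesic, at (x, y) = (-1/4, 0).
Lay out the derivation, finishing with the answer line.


f(Y) = (dx/dtau, dy/dtau, -Gamma^x_ij Y'^i Y'^j, -Gamma^y_ij Y'^i Y'^j) with the Gammas evaluated at the stage position; h = 0.100000; intermediate values shown to 6 dp
step 0: x = -0.2500, y = 0.0000, dx/dtau = 1.0000, dy/dtau = -2.0000
step 1:
  k1: at (x, y) = (-0.250000, 0.000000), (dx/dtau, dy/dtau) = (1.000000, -2.000000); Gamma_xxx = 0.000000, Gamma_xxy = 0.000000, Gamma_xyy = 0.000000, Gamma_yxx = 0.000000, Gamma_yxy = 0.000000, Gamma_yyy = 0.000000; k1 = (1.000000, -2.000000, 0.000000, 0.000000)
  k2: at (x, y) = (-0.200000, -0.100000), (dx/dtau, dy/dtau) = (1.000000, -2.000000); Gamma_xxx = 0.000000, Gamma_xxy = 0.000000, Gamma_xyy = 0.000000, Gamma_yxx = 0.000000, Gamma_yxy = 0.000000, Gamma_yyy = 0.000000; k2 = (1.000000, -2.000000, 0.000000, 0.000000)
  k3: at (x, y) = (-0.200000, -0.100000), (dx/dtau, dy/dtau) = (1.000000, -2.000000); Gamma_xxx = 0.000000, Gamma_xxy = 0.000000, Gamma_xyy = 0.000000, Gamma_yxx = 0.000000, Gamma_yxy = 0.000000, Gamma_yyy = 0.000000; k3 = (1.000000, -2.000000, 0.000000, 0.000000)
  k4: at (x, y) = (-0.150000, -0.200000), (dx/dtau, dy/dtau) = (1.000000, -2.000000); Gamma_xxx = 0.000000, Gamma_xxy = 0.000000, Gamma_xyy = 0.000000, Gamma_yxx = 0.000000, Gamma_yxy = 0.000000, Gamma_yyy = 0.000000; k4 = (1.000000, -2.000000, 0.000000, 0.000000)
  Y <- Y + (h/6)(k1 + 2k2 + 2k3 + k4): x = -0.1500, y = -0.2000, dx/dtau = 1.0000, dy/dtau = -2.0000
step 2:
  k1: at (x, y) = (-0.150000, -0.200000), (dx/dtau, dy/dtau) = (1.000000, -2.000000); Gamma_xxx = 0.000000, Gamma_xxy = 0.000000, Gamma_xyy = 0.000000, Gamma_yxx = 0.000000, Gamma_yxy = 0.000000, Gamma_yyy = 0.000000; k1 = (1.000000, -2.000000, 0.000000, 0.000000)
  k2: at (x, y) = (-0.100000, -0.300000), (dx/dtau, dy/dtau) = (1.000000, -2.000000); Gamma_xxx = 0.000000, Gamma_xxy = 0.000000, Gamma_xyy = 0.000000, Gamma_yxx = 0.000000, Gamma_yxy = 0.000000, Gamma_yyy = 0.000000; k2 = (1.000000, -2.000000, 0.000000, 0.000000)
  k3: at (x, y) = (-0.100000, -0.300000), (dx/dtau, dy/dtau) = (1.000000, -2.000000); Gamma_xxx = 0.000000, Gamma_xxy = 0.000000, Gamma_xyy = 0.000000, Gamma_yxx = 0.000000, Gamma_yxy = 0.000000, Gamma_yyy = 0.000000; k3 = (1.000000, -2.000000, 0.000000, 0.000000)
  k4: at (x, y) = (-0.050000, -0.400000), (dx/dtau, dy/dtau) = (1.000000, -2.000000); Gamma_xxx = 0.000000, Gamma_xxy = 0.000000, Gamma_xyy = 0.000000, Gamma_yxx = 0.000000, Gamma_yxy = 0.000000, Gamma_yyy = 0.000000; k4 = (1.000000, -2.000000, 0.000000, 0.000000)
  Y <- Y + (h/6)(k1 + 2k2 + 2k3 + k4): x = -0.0500, y = -0.4000, dx/dtau = 1.0000, dy/dtau = -2.0000

Answer: x = -0.0500, y = -0.4000, dx/dtau = 1.0000, dy/dtau = -2.0000


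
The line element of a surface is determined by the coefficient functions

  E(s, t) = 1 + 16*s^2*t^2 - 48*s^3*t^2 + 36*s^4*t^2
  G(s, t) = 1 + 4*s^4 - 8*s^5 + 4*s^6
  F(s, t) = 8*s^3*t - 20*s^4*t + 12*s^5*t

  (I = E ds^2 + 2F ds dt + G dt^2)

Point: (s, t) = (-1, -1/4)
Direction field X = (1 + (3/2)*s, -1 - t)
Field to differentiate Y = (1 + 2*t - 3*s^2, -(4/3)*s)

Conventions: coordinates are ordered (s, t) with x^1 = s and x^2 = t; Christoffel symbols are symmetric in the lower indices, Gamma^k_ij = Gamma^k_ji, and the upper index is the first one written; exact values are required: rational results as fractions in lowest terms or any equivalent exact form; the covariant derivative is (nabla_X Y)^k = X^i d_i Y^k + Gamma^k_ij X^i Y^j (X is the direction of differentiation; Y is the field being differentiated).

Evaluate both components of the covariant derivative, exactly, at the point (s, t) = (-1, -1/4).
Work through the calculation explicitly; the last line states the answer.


E = 29/4, F = 10, G = 17 at the point
E_s = -20, E_t = -50, F_s = -41, F_t = -40, G_s = -80, G_t = 0
EG - F^2 = 93/4;  g^inv = (4/93) * [[17, -10], [-10, 29/4]]
first-kind symbols [ij,l] = (1/2)(d_i g_jl + d_j g_il - d_l g_ij): [ss,s] = E_s/2 = -10, [ss,t] = F_s - E_t/2 = -16, [st,s] = E_t/2 = -25, [st,t] = G_s/2 = -40, [tt,s] = F_t - G_s/2 = 0, [tt,t] = G_t/2 = 0
Gamma^s_ij = (G*[ij,s] - F*[ij,t])/(EG - F^2), Gamma^t_ij = (E*[ij,t] - F*[ij,s])/(EG - F^2)
Gamma_sss = -40/93, Gamma_sst = -100/93, Gamma_stt = 0, Gamma_tss = -64/93, Gamma_tst = -160/93, Gamma_ttt = 0
X = (-1/2, -3/4), Y = (-5/2, 4/3) at the point

Answer: (nabla_X Y)^s = -1768/279, (nabla_X Y)^t = -634/279


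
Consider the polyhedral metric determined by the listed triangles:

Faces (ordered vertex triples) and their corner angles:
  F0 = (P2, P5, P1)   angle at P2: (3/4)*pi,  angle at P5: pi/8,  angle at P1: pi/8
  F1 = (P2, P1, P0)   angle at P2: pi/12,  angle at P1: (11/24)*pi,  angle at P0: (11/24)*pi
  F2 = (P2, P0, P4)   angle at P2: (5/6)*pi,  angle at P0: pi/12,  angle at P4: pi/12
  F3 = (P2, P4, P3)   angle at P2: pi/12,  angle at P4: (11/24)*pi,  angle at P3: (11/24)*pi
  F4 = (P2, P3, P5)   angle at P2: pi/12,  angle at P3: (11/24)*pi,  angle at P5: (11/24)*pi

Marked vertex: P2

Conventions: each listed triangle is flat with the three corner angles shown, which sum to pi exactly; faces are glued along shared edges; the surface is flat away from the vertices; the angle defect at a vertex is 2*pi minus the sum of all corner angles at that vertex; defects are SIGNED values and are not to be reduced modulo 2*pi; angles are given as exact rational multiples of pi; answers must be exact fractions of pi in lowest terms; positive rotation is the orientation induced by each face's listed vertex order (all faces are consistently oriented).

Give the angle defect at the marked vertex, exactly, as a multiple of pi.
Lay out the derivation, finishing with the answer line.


Sum of corner angles at P2: (11/6)*pi
defect = 2*pi - (11/6)*pi

Answer: defect(P2) = pi/6


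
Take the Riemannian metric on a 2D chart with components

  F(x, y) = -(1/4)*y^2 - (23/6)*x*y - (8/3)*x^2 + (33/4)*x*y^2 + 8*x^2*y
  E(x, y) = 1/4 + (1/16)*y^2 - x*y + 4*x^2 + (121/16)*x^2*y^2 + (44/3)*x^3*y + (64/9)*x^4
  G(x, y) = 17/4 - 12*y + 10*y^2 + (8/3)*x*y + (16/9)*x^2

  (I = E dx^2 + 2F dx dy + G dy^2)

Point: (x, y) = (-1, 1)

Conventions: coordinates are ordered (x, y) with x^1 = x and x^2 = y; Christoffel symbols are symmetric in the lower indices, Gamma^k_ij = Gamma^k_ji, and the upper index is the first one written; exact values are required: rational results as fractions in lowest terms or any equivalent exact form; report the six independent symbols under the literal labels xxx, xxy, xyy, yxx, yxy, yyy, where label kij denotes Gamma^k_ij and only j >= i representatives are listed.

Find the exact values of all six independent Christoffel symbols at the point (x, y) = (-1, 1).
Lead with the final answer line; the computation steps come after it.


Answer: Gamma_xxx = -5897/35230, Gamma_xxy = 3561/17615, Gamma_xyy = -1636/1355, Gamma_yxx = -179373/35230, Gamma_yxy = -7496/17615, Gamma_yyy = 3456/1355

E = 383/72, F = 2/3, G = 49/36 at the point
E_x = -617/72, E_y = 19/12, F_x = -25/4, F_y = -31/6, G_x = -8/9, G_y = 16/3
EG - F^2 = 17615/2592;  g^inv = (2592/17615) * [[49/36, -2/3], [-2/3, 383/72]]
first-kind symbols [ij,l] = (1/2)(d_i g_jl + d_j g_il - d_l g_ij): [xx,x] = E_x/2 = -617/144, [xx,y] = F_x - E_y/2 = -169/24, [xy,x] = E_y/2 = 19/24, [xy,y] = G_x/2 = -4/9, [yy,x] = F_y - G_x/2 = -85/18, [yy,y] = G_y/2 = 8/3
Gamma^x_ij = (G*[ij,x] - F*[ij,y])/(EG - F^2), Gamma^y_ij = (E*[ij,y] - F*[ij,x])/(EG - F^2)


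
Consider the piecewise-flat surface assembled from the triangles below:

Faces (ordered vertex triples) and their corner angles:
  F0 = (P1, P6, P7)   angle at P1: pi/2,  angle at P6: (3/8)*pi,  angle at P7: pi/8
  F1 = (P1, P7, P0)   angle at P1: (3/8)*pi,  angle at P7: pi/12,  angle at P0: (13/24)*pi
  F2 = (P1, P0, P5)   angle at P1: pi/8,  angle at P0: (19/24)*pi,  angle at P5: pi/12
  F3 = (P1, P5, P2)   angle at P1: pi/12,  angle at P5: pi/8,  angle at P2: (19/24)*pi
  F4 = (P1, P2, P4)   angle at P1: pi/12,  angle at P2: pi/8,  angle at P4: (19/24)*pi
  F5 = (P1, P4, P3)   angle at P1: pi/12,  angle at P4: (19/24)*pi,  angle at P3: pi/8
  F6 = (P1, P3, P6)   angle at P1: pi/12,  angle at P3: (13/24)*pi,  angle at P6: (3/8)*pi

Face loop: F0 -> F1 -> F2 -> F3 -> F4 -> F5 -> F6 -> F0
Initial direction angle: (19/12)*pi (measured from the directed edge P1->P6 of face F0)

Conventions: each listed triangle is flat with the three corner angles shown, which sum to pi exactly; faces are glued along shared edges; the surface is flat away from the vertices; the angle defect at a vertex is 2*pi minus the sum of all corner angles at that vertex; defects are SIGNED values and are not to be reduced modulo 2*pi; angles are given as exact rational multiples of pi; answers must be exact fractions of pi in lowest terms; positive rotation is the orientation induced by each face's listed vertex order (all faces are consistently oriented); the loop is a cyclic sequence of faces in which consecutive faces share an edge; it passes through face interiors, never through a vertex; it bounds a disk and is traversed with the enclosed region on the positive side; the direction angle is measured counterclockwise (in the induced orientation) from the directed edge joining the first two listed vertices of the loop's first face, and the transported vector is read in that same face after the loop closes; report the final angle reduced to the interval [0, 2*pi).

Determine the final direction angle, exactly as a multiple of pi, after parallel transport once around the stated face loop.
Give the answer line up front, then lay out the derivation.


Answer: final direction angle = pi/4

enclosed vertex P1: corner angles sum to (4/3)*pi, defect = 2*pi - (4/3)*pi = (2/3)*pi
the rotation equals the total enclosed defect, so the final angle is initial + defects (mod 2*pi)
final angle = (19/12)*pi + (2/3)*pi = pi/4 (mod 2*pi)


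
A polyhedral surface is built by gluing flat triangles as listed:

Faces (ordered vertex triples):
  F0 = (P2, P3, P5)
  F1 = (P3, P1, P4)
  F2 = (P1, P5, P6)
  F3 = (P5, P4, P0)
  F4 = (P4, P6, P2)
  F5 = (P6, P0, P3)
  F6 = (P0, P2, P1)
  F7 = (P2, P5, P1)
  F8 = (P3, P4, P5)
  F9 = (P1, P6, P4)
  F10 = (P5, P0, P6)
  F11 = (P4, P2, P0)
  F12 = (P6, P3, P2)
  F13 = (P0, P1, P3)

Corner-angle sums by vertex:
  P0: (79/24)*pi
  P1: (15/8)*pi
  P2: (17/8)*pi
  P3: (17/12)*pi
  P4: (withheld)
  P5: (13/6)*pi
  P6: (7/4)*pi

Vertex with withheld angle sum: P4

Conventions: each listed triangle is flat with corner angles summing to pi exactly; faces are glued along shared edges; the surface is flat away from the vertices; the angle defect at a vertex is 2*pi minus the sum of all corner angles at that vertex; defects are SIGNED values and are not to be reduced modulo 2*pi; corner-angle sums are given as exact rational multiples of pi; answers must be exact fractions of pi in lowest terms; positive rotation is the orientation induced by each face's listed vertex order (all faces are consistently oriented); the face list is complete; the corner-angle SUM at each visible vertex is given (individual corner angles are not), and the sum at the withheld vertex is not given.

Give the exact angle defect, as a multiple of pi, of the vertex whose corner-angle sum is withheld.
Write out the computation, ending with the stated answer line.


V = 7, E = 21, F = 14; chi = V - E + F = 0
Gauss-Bonnet: total defect = 2*pi*chi = 0; visible defects sum to (-5/8)*pi

Answer: defect(P4) = (5/8)*pi


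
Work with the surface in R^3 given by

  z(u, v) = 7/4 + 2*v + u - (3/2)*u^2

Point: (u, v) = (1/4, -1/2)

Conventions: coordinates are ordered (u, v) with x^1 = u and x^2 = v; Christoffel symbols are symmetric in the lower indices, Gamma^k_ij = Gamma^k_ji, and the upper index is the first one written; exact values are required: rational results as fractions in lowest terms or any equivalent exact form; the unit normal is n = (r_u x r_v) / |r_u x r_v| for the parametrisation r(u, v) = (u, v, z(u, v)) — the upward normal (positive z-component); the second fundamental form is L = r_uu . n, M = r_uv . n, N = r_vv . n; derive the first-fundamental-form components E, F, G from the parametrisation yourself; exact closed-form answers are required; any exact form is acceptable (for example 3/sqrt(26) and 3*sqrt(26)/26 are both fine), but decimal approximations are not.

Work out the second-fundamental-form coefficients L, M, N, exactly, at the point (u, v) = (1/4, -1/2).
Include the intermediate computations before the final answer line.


z_u = 1/4, z_v = 2, z_uu = -3, z_uv = 0, z_vv = 0
E = 17/16, F = 1/2, G = 5; answer radicand W^2 = 81/16
unnormalised second-form numerators: l = -3, m = 0, n = 0; L = l/sqrt(81/16), and similarly M = m/sqrt(W^2), N = n/sqrt(W^2)

Answer: L = -4/3, M = 0, N = 0


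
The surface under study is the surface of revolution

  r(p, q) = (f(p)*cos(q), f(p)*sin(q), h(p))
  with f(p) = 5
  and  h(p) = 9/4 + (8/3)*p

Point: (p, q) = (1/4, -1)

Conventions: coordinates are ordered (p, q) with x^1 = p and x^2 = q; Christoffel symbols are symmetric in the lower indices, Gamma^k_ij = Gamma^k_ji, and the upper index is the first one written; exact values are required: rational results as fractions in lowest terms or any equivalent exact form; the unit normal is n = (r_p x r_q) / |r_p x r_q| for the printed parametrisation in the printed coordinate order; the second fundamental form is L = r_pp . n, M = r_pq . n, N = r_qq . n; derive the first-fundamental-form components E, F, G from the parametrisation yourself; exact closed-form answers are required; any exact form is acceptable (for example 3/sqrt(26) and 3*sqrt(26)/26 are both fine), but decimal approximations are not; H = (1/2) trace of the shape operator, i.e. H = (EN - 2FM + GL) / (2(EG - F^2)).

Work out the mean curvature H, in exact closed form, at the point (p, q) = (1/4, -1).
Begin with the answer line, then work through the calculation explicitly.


Answer: H = 1/10

f = 5, f' = 0, f'' = 0, h' = 8/3, h'' = 0
E = 64/9, F = 0, G = 25; answer radicand W^2 = 64/9
unnormalised second-form numerators: l = 0, m = 0, n = 40/3; L = l/sqrt(64/9), and similarly M = m/sqrt(W^2), N = n/sqrt(W^2)
H = (E*n - 2*F*m + G*l) / (2*(EG - F^2)*sqrt(W^2)); E*n - 2*F*m + G*l = 2560/27, EG - F^2 = 1600/9, so H = (4/15)/sqrt(64/9)


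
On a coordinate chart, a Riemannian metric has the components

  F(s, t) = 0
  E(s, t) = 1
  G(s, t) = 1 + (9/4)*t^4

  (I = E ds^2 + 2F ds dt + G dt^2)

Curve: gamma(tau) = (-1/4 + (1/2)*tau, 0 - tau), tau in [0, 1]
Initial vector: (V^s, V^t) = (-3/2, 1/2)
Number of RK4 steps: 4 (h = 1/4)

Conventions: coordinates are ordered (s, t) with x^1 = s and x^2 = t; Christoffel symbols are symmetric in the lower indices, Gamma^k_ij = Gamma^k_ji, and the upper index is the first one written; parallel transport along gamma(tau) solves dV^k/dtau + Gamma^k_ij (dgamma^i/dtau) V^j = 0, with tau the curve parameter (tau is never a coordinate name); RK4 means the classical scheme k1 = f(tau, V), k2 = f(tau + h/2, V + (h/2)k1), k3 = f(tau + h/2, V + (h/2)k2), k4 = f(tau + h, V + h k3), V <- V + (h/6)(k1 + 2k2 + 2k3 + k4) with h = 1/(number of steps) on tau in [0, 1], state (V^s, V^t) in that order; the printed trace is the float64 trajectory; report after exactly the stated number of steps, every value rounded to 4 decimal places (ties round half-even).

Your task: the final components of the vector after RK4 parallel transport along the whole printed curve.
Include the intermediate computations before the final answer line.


gamma'(tau) = (1/2, -1); f(tau, V)^k = -Gamma^k_ij(gamma(tau)) gamma'^i(tau) V^j; h = 1/4; intermediate values shown to 6 dp
curve data and Christoffel symbols at the stage parameters:
  tau = 0.000000: gamma = (-0.250000, 0.000000), gamma' = (0.500000, -1.000000); Gamma_sss = 0.000000, Gamma_sst = 0.000000, Gamma_stt = 0.000000, Gamma_tss = 0.000000, Gamma_tst = 0.000000, Gamma_ttt = 0.000000
  tau = 0.125000: gamma = (-0.187500, -0.125000), gamma' = (0.500000, -1.000000); Gamma_sss = 0.000000, Gamma_sst = 0.000000, Gamma_stt = 0.000000, Gamma_tss = 0.000000, Gamma_tst = 0.000000, Gamma_ttt = -0.008784
  tau = 0.250000: gamma = (-0.125000, -0.250000), gamma' = (0.500000, -1.000000); Gamma_sss = 0.000000, Gamma_sst = 0.000000, Gamma_stt = 0.000000, Gamma_tss = 0.000000, Gamma_tst = 0.000000, Gamma_ttt = -0.069700
  tau = 0.375000: gamma = (-0.062500, -0.375000), gamma' = (0.500000, -1.000000); Gamma_sss = 0.000000, Gamma_sst = 0.000000, Gamma_stt = 0.000000, Gamma_tss = 0.000000, Gamma_tst = 0.000000, Gamma_ttt = -0.227196
  tau = 0.500000: gamma = (0.000000, -0.500000), gamma' = (0.500000, -1.000000); Gamma_sss = 0.000000, Gamma_sst = 0.000000, Gamma_stt = 0.000000, Gamma_tss = 0.000000, Gamma_tst = 0.000000, Gamma_ttt = -0.493151
  tau = 0.625000: gamma = (0.062500, -0.625000), gamma' = (0.500000, -1.000000); Gamma_sss = 0.000000, Gamma_sst = 0.000000, Gamma_stt = 0.000000, Gamma_tss = 0.000000, Gamma_tst = 0.000000, Gamma_ttt = -0.817847
  tau = 0.750000: gamma = (0.125000, -0.750000), gamma' = (0.500000, -1.000000); Gamma_sss = 0.000000, Gamma_sst = 0.000000, Gamma_stt = 0.000000, Gamma_tss = 0.000000, Gamma_tst = 0.000000, Gamma_ttt = -1.108956
  tau = 0.875000: gamma = (0.187500, -0.875000), gamma' = (0.500000, -1.000000); Gamma_sss = 0.000000, Gamma_sst = 0.000000, Gamma_stt = 0.000000, Gamma_tss = 0.000000, Gamma_tst = 0.000000, Gamma_ttt = -1.300029
  tau = 1.000000: gamma = (0.250000, -1.000000), gamma' = (0.500000, -1.000000); Gamma_sss = 0.000000, Gamma_sst = 0.000000, Gamma_stt = 0.000000, Gamma_tss = 0.000000, Gamma_tst = 0.000000, Gamma_ttt = -1.384615
step 0: V^s = -1.5000, V^t = 0.5000
step 1: k1 = (0.000000, 0.000000), k2 = (0.000000, -0.004392), k3 = (0.000000, -0.004387), k4 = (0.000000, -0.034774); V <- V + (h/6)(k1 + 2k2 + 2k3 + k4): V^s = -1.5000, V^t = 0.4978
step 2: k1 = (0.000000, -0.034698), k2 = (0.000000, -0.112117), k3 = (0.000000, -0.109918), k4 = (0.000000, -0.231948); V <- V + (h/6)(k1 + 2k2 + 2k3 + k4): V^s = -1.5000, V^t = 0.4682
step 3: k1 = (0.000000, -0.230896), k2 = (0.000000, -0.359316), k3 = (0.000000, -0.346188), k4 = (0.000000, -0.423243); V <- V + (h/6)(k1 + 2k2 + 2k3 + k4): V^s = -1.5000, V^t = 0.3822
step 4: k1 = (0.000000, -0.423797), k2 = (0.000000, -0.427948), k3 = (0.000000, -0.427274), k4 = (0.000000, -0.381240); V <- V + (h/6)(k1 + 2k2 + 2k3 + k4): V^s = -1.5000, V^t = 0.2773

Answer: V^s = -1.5000, V^t = 0.2773


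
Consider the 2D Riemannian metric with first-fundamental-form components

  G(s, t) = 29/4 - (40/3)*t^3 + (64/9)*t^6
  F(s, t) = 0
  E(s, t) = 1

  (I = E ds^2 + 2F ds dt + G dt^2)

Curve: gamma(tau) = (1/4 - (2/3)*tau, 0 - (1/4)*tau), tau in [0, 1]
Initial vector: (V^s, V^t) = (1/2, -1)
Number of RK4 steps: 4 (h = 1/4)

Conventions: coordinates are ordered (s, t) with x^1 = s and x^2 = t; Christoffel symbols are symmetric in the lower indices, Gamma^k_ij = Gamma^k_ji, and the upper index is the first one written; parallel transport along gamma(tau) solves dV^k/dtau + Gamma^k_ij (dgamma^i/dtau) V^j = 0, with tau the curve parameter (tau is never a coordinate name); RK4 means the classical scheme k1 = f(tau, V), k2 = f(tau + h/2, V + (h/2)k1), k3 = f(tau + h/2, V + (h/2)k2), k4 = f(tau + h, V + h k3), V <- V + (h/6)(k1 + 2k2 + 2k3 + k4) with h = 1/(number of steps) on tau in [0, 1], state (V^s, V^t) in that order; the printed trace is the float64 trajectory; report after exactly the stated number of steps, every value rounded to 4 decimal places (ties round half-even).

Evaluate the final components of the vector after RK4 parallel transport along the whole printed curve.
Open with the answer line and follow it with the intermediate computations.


Answer: V^s = 0.5000, V^t = -0.9858

gamma'(tau) = (-2/3, -1/4); f(tau, V)^k = -Gamma^k_ij(gamma(tau)) gamma'^i(tau) V^j; h = 1/4; intermediate values shown to 6 dp
curve data and Christoffel symbols at the stage parameters:
  tau = 0.000000: gamma = (0.250000, 0.000000), gamma' = (-0.666667, -0.250000); Gamma_sss = 0.000000, Gamma_sst = 0.000000, Gamma_stt = 0.000000, Gamma_tss = 0.000000, Gamma_tst = 0.000000, Gamma_ttt = 0.000000
  tau = 0.125000: gamma = (0.166667, -0.031250), gamma' = (-0.666667, -0.250000); Gamma_sss = 0.000000, Gamma_sst = 0.000000, Gamma_stt = 0.000000, Gamma_tss = 0.000000, Gamma_tst = 0.000000, Gamma_ttt = -0.002694
  tau = 0.250000: gamma = (0.083333, -0.062500), gamma' = (-0.666667, -0.250000); Gamma_sss = 0.000000, Gamma_sst = 0.000000, Gamma_stt = 0.000000, Gamma_tss = 0.000000, Gamma_tst = 0.000000, Gamma_ttt = -0.010774
  tau = 0.375000: gamma = (0.000000, -0.093750), gamma' = (-0.666667, -0.250000); Gamma_sss = 0.000000, Gamma_sst = 0.000000, Gamma_stt = 0.000000, Gamma_tss = 0.000000, Gamma_tst = 0.000000, Gamma_ttt = -0.024230
  tau = 0.500000: gamma = (-0.083333, -0.125000), gamma' = (-0.666667, -0.250000); Gamma_sss = 0.000000, Gamma_sst = 0.000000, Gamma_stt = 0.000000, Gamma_tss = 0.000000, Gamma_tst = 0.000000, Gamma_ttt = -0.043038
  tau = 0.625000: gamma = (-0.166667, -0.156250), gamma' = (-0.666667, -0.250000); Gamma_sss = 0.000000, Gamma_sst = 0.000000, Gamma_stt = 0.000000, Gamma_tss = 0.000000, Gamma_tst = 0.000000, Gamma_ttt = -0.067151
  tau = 0.750000: gamma = (-0.250000, -0.187500), gamma' = (-0.666667, -0.250000); Gamma_sss = 0.000000, Gamma_sst = 0.000000, Gamma_stt = 0.000000, Gamma_tss = 0.000000, Gamma_tst = 0.000000, Gamma_ttt = -0.096491
  tau = 0.875000: gamma = (-0.333333, -0.218750), gamma' = (-0.666667, -0.250000); Gamma_sss = 0.000000, Gamma_sst = 0.000000, Gamma_stt = 0.000000, Gamma_tss = 0.000000, Gamma_tst = 0.000000, Gamma_ttt = -0.130943
  tau = 1.000000: gamma = (-0.416667, -0.250000), gamma' = (-0.666667, -0.250000); Gamma_sss = 0.000000, Gamma_sst = 0.000000, Gamma_stt = 0.000000, Gamma_tss = 0.000000, Gamma_tst = 0.000000, Gamma_ttt = -0.170351
step 0: V^s = 0.5000, V^t = -1.0000
step 1: k1 = (0.000000, 0.000000), k2 = (0.000000, 0.000673), k3 = (0.000000, 0.000673), k4 = (0.000000, 0.002693); V <- V + (h/6)(k1 + 2k2 + 2k3 + k4): V^s = 0.5000, V^t = -0.9998
step 2: k1 = (0.000000, 0.002693), k2 = (0.000000, 0.006054), k3 = (0.000000, 0.006052), k4 = (0.000000, 0.010741); V <- V + (h/6)(k1 + 2k2 + 2k3 + k4): V^s = 0.5000, V^t = -0.9982
step 3: k1 = (0.000000, 0.010740), k2 = (0.000000, 0.016735), k3 = (0.000000, 0.016723), k4 = (0.000000, 0.023979); V <- V + (h/6)(k1 + 2k2 + 2k3 + k4): V^s = 0.5000, V^t = -0.9940
step 4: k1 = (0.000000, 0.023977), k2 = (0.000000, 0.032440), k3 = (0.000000, 0.032406), k4 = (0.000000, 0.041986); V <- V + (h/6)(k1 + 2k2 + 2k3 + k4): V^s = 0.5000, V^t = -0.9858


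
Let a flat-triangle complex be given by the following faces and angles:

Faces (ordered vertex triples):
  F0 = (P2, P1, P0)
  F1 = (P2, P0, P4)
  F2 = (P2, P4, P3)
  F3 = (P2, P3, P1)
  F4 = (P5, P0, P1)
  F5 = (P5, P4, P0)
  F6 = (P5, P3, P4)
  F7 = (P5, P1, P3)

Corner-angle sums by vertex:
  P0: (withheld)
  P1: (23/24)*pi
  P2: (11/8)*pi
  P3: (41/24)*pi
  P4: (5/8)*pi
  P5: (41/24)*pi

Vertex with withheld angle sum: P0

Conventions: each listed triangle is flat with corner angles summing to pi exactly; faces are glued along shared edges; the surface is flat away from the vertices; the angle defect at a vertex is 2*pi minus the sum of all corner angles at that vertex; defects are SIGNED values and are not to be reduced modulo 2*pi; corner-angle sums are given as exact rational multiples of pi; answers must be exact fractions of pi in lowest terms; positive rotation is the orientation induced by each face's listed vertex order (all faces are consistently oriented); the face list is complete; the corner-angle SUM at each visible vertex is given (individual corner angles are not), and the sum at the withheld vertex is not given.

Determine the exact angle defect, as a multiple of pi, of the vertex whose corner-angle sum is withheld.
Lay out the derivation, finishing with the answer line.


V = 6, E = 12, F = 8; chi = V - E + F = 2
Gauss-Bonnet: total defect = 2*pi*chi = 4*pi; visible defects sum to (29/8)*pi

Answer: defect(P0) = (3/8)*pi


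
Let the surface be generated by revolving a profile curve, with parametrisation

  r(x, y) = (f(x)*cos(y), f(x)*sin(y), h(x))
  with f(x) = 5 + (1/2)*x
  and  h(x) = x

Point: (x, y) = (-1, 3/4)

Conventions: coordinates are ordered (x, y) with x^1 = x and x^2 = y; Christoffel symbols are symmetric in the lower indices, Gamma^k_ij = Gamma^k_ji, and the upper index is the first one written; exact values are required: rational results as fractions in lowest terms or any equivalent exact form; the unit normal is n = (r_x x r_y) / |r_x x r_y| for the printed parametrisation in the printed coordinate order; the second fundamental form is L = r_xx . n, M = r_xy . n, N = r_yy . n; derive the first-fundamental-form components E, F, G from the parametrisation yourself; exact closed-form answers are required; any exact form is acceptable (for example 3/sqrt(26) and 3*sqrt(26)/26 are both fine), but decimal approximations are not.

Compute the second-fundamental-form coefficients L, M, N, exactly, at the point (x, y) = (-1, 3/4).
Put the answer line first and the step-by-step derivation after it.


Answer: L = 0, M = 0, N = 9*sqrt(5)/5

f = 9/2, f' = 1/2, f'' = 0, h' = 1, h'' = 0
E = 5/4, F = 0, G = 81/4; answer radicand W^2 = 5/4
unnormalised second-form numerators: l = 0, m = 0, n = 9/2; L = l/sqrt(5/4), and similarly M = m/sqrt(W^2), N = n/sqrt(W^2)


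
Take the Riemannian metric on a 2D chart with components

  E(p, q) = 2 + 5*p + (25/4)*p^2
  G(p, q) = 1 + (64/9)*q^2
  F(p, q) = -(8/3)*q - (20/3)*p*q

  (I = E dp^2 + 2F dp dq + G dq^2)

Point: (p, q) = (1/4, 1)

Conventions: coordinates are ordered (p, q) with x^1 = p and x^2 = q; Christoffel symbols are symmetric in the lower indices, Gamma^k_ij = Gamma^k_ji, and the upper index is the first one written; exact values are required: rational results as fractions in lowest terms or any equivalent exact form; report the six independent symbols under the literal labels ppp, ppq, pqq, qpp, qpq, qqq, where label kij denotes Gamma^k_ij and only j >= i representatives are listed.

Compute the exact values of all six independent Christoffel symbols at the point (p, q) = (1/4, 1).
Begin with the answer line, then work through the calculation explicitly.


Answer: Gamma_ppp = 2340/6193, Gamma_ppq = 0, Gamma_pqq = -2496/6193, Gamma_qpp = -3840/6193, Gamma_qpq = 0, Gamma_qqq = 4096/6193

E = 233/64, F = -13/3, G = 73/9 at the point
E_p = 65/8, E_q = 0, F_p = -20/3, F_q = -13/3, G_p = 0, G_q = 128/9
EG - F^2 = 6193/576;  g^inv = (576/6193) * [[73/9, 13/3], [13/3, 233/64]]
first-kind symbols [ij,l] = (1/2)(d_i g_jl + d_j g_il - d_l g_ij): [pp,p] = E_p/2 = 65/16, [pp,q] = F_p - E_q/2 = -20/3, [pq,p] = E_q/2 = 0, [pq,q] = G_p/2 = 0, [qq,p] = F_q - G_p/2 = -13/3, [qq,q] = G_q/2 = 64/9
Gamma^p_ij = (G*[ij,p] - F*[ij,q])/(EG - F^2), Gamma^q_ij = (E*[ij,q] - F*[ij,p])/(EG - F^2)
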